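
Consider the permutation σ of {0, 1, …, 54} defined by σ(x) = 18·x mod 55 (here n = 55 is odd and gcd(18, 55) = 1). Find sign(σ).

Orbit of 52 under x↦18x: [52, 1, 18, 49, 2, 36, 43]… (length divides ord_55(18)).
The orbit structure of x ↦ 18x mod 55: 5 orbits of sizes [20, 20, 10, 4, 1].
With 5 cycles on 55 points, sign = (−1)^{55−5} = +1.
Zolotarev: (18|55) = +1, matching the cycle-count sign.

+1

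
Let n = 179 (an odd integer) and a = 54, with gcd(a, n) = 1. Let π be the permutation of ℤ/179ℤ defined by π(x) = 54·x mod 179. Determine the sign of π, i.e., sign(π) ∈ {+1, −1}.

Start at x=126: 126 → 2 → 108 → 104 → 67 → 38 → 83 → … (one orbit).
Cycle lengths of π_54 on ℤ/179ℤ: [178, 1]; 2 cycles in total.
Σ(ℓ_i−1) = 179−2 = 177; sign = (−1)^177 = -1.
Zolotarev: (54|179) = -1, matching the cycle-count sign.

-1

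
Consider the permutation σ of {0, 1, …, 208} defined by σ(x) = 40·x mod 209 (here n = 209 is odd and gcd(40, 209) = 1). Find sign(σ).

Trace 90: π^k(90) = [90, 47, 208, 169, 72, 163, 41] for k=0..6.
Cycle lengths of π_40 on ℤ/209ℤ: [90, 90, 18, 10, 1]; 5 cycles in total.
sign(π) = (−1)^{n − #cycles} = (−1)^{209−5} = (−1)^204 = +1.

+1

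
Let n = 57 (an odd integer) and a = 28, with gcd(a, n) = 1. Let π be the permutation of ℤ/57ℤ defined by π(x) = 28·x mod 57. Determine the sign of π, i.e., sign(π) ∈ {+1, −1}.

+1

Trace 28: π^k(28) = [28, 43, 7, 25, 16, 49, 4] for k=0..6.
Cycle type of π: 9×6 + 1×3; total 9 cycles.
9 cycles on 57: each ℓ→(−1)^(ℓ−1), product (−1)^48 = +1.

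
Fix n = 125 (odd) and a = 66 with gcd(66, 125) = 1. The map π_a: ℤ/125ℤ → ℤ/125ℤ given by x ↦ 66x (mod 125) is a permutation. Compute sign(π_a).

Orbit of 1 under x↦66x: [1, 66, 106, 121, 111, 76, 16]… (length divides ord_125(66)).
Cycle lengths of π_66 on ℤ/125ℤ: [25, 25, 25, 25, 5, 5, 5, 5, 1, 1, 1, 1, 1]; 13 cycles in total.
sign(π) = (−1)^{n − #cycles} = (−1)^{125−13} = (−1)^112 = +1.

+1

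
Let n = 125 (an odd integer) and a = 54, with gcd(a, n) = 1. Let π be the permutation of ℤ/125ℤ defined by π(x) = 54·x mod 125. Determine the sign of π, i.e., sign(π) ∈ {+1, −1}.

+1

Orbit of 81 under x↦54x: [81, 124, 71, 84, 36, 69, 101]… (length divides ord_125(54)).
π_54 has 7 disjoint cycles with lengths [50, 50, 10, 10, 2, 2, 1] on {0,…,124}.
n − c = 125 − 7 = 118; sign = (−1)^118 = +1.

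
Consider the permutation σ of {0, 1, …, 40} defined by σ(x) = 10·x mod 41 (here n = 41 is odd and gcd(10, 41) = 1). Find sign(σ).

+1

Trace 1: π^k(1) = [1, 10, 18, 16, 37] for k=0..4.
Decompose π into cycles: lengths [5, 5, 5, 5, 5, 5, 5, 5, 1] (9 cycles, including the fixed point 0).
With 9 cycles on 41 points, sign = (−1)^{41−9} = +1.
Zolotarev: (10|41) = +1, matching the cycle-count sign.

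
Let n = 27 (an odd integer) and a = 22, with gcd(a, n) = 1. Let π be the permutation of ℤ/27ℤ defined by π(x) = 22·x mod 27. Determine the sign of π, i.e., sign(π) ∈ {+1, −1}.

Start at x=25: 25 → 10 → 4 → 7 → 19 → 13 → 16 → … (one orbit).
The orbit structure of x ↦ 22x mod 27: 7 orbits of sizes [9, 9, 3, 3, 1, 1, 1].
27 − 7 = 20 transpositions; sign(π) = (−1)^20 = +1.
(22|27)_J = +1 (Zolotarev's lemma cross-check).

+1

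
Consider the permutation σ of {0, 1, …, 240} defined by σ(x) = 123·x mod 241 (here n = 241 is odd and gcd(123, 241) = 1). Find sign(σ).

Start at x=54: 54 → 135 → 217 → 181 → 91 → 107 → 147 → … (one orbit).
The orbit structure of x ↦ 123x mod 241: 5 orbits of sizes [60, 60, 60, 60, 1].
5 cycles on 241: each ℓ→(−1)^(ℓ−1), product (−1)^236 = +1.
Check: (123/241) = +1 by Zolotarev.

+1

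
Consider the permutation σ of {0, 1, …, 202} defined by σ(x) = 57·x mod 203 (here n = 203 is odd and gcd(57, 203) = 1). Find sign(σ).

Start at x=57: 57 → 1 → 57 (one orbit).
π_57 has 105 disjoint cycles with lengths [2, 2, 2, 2, 2, 2, 2, 2, 2, 2, 2, 2, 2, 2, 2, 2, 2, 2, 2, 2, 2, 2, 2, 2, 2, 2, 2, 2, 2, 2, 2, 2, 2, 2, 2, 2, 2, 2, 2, 2, 2, 2, 2, 2, 2, 2, 2, 2, 2, 2, 2, 2, 2, 2, 2, 2, 2, 2, 2, 2, 2, 2, 2, 2, 2, 2, 2, 2, 2, 2, 2, 2, 2, 2, 2, 2, 2, 2, 2, 2, 2, 2, 2, 2, 2, 2, 2, 2, 2, 2, 2, 2, 2, 2, 2, 2, 2, 2, 1, 1, 1, 1, 1, 1, 1] on {0,…,202}.
sign(π) = (−1)^{n − #cycles} = (−1)^{203−105} = (−1)^98 = +1.
Check: (57/203) = +1 by Zolotarev.

+1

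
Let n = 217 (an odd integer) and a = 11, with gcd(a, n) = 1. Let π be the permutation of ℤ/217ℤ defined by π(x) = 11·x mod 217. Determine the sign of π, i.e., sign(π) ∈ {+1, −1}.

-1

Trace 85: π^k(85) = [85, 67, 86, 78, 207, 107, 92] for k=0..6.
Decompose π into cycles: lengths [30, 30, 30, 30, 30, 30, 30, 3, 3, 1] (10 cycles, including the fixed point 0).
n − c = 217 − 10 = 207; sign = (−1)^207 = -1.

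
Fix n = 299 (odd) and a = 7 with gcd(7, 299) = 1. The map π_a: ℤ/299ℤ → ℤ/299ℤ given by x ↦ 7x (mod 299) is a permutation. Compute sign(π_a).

+1

Start at x=81: 81 → 268 → 82 → 275 → 131 → 20 → 140 → … (one orbit).
Cycle type of π: 132×2 + 22 + 12 + 1; total 5 cycles.
5 cycles on 299: each ℓ→(−1)^(ℓ−1), product (−1)^294 = +1.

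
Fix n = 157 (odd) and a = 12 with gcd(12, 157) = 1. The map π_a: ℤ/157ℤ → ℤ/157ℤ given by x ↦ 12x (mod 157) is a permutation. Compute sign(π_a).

Trace 12: π^k(12) = [12, 144, 1] for k=0..2.
π_12 has 53 disjoint cycles with lengths [3, 3, 3, 3, 3, 3, 3, 3, 3, 3, 3, 3, 3, 3, 3, 3, 3, 3, 3, 3, 3, 3, 3, 3, 3, 3, 3, 3, 3, 3, 3, 3, 3, 3, 3, 3, 3, 3, 3, 3, 3, 3, 3, 3, 3, 3, 3, 3, 3, 3, 3, 3, 1] on {0,…,156}.
With 53 cycles on 157 points, sign = (−1)^{157−53} = +1.

+1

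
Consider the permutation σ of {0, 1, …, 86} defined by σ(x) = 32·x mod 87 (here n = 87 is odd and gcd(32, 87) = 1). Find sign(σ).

+1

Orbit of 82 under x↦32x: [82, 14, 13, 68, 1, 32, 67]… (length divides ord_87(32)).
5 cycles of lengths [28, 28, 28, 2, 1].
5 cycles on 87: each ℓ→(−1)^(ℓ−1), product (−1)^82 = +1.
Zolotarev: (32|87) = +1, matching the cycle-count sign.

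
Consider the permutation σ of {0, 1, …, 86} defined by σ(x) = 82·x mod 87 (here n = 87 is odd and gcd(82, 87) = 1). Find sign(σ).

+1

Trace 25: π^k(25) = [25, 49, 16, 7, 52, 1, 82] for k=0..6.
π_82 has 15 disjoint cycles with lengths [7, 7, 7, 7, 7, 7, 7, 7, 7, 7, 7, 7, 1, 1, 1] on {0,…,86}.
n − c = 87 − 15 = 72; sign = (−1)^72 = +1.
Zolotarev: (82|87) = +1, matching the cycle-count sign.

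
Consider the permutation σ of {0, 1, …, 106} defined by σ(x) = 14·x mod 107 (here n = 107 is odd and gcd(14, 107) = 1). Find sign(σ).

Trace 92: π^k(92) = [92, 4, 56, 35, 62, 12, 61] for k=0..6.
Decompose π into cycles: lengths [53, 53, 1] (3 cycles, including the fixed point 0).
With 3 cycles on 107 points, sign = (−1)^{107−3} = +1.

+1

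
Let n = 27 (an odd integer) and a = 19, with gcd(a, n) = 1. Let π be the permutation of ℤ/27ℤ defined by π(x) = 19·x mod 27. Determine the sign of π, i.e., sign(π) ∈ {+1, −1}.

Orbit of 1 under x↦19x: [1, 19, 10]… (length divides ord_27(19)).
The orbit structure of x ↦ 19x mod 27: 15 orbits of sizes [3, 3, 3, 3, 3, 3, 1, 1, 1, 1, 1, 1, 1, 1, 1].
sign(π) = (−1)^{n − #cycles} = (−1)^{27−15} = (−1)^12 = +1.
The Jacobi symbol (19|27) = +1 (Zolotarev) agrees.

+1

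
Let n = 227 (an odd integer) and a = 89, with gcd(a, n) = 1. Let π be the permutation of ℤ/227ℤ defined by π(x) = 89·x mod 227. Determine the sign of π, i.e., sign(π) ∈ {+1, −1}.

Trace 36: π^k(36) = [36, 26, 44, 57, 79, 221, 147] for k=0..6.
Cycle lengths of π_89 on ℤ/227ℤ: [113, 113, 1]; 3 cycles in total.
227 − 3 = 224 transpositions; sign(π) = (−1)^224 = +1.

+1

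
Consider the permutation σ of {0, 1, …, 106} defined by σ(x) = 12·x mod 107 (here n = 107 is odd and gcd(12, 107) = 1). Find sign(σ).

+1

Start at x=79: 79 → 92 → 34 → 87 → 81 → 9 → 1 → … (one orbit).
Cycle lengths of π_12 on ℤ/107ℤ: [53, 53, 1]; 3 cycles in total.
Σ(ℓ_i−1) = 107−3 = 104; sign = (−1)^104 = +1.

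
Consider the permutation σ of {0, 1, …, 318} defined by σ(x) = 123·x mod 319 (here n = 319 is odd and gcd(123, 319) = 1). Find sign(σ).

-1

Trace 81: π^k(81) = [81, 74, 170, 175, 152, 194, 256] for k=0..6.
Cycle lengths of π_123 on ℤ/319ℤ: [70, 70, 70, 70, 10, 7, 7, 7, 7, 1]; 10 cycles in total.
n − c = 319 − 10 = 309; sign = (−1)^309 = -1.
Check: (123/319) = -1 by Zolotarev.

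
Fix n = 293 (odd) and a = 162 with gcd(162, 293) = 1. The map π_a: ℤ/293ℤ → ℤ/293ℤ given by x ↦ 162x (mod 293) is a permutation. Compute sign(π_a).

Trace 235: π^k(235) = [235, 273, 276, 176, 91, 92, 254] for k=0..6.
2 cycles of lengths [292, 1].
2 cycles on 293: each ℓ→(−1)^(ℓ−1), product (−1)^291 = -1.
The Jacobi symbol (162|293) = -1 (Zolotarev) agrees.

-1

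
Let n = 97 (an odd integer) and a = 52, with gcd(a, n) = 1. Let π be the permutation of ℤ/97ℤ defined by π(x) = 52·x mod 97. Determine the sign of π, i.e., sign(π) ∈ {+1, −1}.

Orbit of 45 under x↦52x: [45, 12, 42, 50, 78, 79, 34]… (length divides ord_97(52)).
4 cycles of lengths [32, 32, 32, 1].
n − c = 97 − 4 = 93; sign = (−1)^93 = -1.

-1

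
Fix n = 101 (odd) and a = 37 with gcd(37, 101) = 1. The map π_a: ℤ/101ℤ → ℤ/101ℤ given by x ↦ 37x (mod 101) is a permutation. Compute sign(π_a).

Trace 80: π^k(80) = [80, 31, 36, 19, 97, 54, 79] for k=0..6.
Decompose π into cycles: lengths [25, 25, 25, 25, 1] (5 cycles, including the fixed point 0).
n − c = 101 − 5 = 96; sign = (−1)^96 = +1.
Check: (37/101) = +1 by Zolotarev.

+1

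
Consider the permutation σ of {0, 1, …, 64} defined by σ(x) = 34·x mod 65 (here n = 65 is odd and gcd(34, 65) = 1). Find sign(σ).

-1

Orbit of 51 under x↦34x: [51, 44, 1, 34]… (length divides ord_65(34)).
18 cycles of lengths [4, 4, 4, 4, 4, 4, 4, 4, 4, 4, 4, 4, 4, 4, 4, 2, 2, 1].
65 − 18 = 47 transpositions; sign(π) = (−1)^47 = -1.
The Jacobi symbol (34|65) = -1 (Zolotarev) agrees.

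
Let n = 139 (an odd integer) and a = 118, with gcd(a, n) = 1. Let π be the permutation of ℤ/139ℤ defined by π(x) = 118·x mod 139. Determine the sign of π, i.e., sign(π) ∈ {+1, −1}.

+1

Start at x=30: 30 → 65 → 25 → 31 → 44 → 49 → 83 → … (one orbit).
Cycle type of π: 69×2 + 1; total 3 cycles.
139 − 3 = 136 transpositions; sign(π) = (−1)^136 = +1.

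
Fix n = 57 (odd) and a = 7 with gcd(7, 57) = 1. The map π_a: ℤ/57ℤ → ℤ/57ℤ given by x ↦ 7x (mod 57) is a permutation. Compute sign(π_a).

+1

Orbit of 1 under x↦7x: [1, 7, 49]… (length divides ord_57(7)).
Cycle type of π: 3×18 + 1×3; total 21 cycles.
n − c = 57 − 21 = 36; sign = (−1)^36 = +1.
Via Zolotarev, sign(π_{7}) = (7|57) = +1.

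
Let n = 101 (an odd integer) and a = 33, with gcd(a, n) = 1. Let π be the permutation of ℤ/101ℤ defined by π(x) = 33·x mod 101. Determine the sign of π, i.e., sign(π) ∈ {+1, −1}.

Orbit of 68 under x↦33x: [68, 22, 19, 21, 87, 43, 5]… (length divides ord_101(33)).
The orbit structure of x ↦ 33x mod 101: 3 orbits of sizes [50, 50, 1].
With 3 cycles on 101 points, sign = (−1)^{101−3} = +1.

+1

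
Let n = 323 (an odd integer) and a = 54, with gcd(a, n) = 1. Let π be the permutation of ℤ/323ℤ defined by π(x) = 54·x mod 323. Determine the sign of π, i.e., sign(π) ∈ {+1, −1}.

Start at x=168: 168 → 28 → 220 → 252 → 42 → 7 → 55 → … (one orbit).
The orbit structure of x ↦ 54x mod 323: 6 orbits of sizes [144, 144, 16, 9, 9, 1].
6 cycles on 323: each ℓ→(−1)^(ℓ−1), product (−1)^317 = -1.
The Jacobi symbol (54|323) = -1 (Zolotarev) agrees.

-1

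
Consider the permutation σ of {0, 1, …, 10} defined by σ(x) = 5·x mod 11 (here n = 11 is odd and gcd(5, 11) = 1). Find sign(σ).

Trace 5: π^k(5) = [5, 3, 4, 9, 1] for k=0..4.
π_5 has 3 disjoint cycles with lengths [5, 5, 1] on {0,…,10}.
Σ(ℓ_i−1) = 11−3 = 8; sign = (−1)^8 = +1.
Check: (5/11) = +1 by Zolotarev.

+1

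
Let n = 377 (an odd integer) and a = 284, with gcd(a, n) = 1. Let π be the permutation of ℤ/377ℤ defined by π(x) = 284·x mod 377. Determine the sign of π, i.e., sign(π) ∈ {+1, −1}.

Start at x=277: 277 → 252 → 315 → 111 → 233 → 197 → 152 → … (one orbit).
The orbit structure of x ↦ 284x mod 377: 10 orbits of sizes [84, 84, 84, 84, 12, 7, 7, 7, 7, 1].
Σ(ℓ_i−1) = 377−10 = 367; sign = (−1)^367 = -1.

-1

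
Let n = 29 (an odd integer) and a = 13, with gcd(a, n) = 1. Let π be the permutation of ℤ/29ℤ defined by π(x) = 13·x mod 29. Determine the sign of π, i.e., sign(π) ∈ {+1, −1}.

+1

Start at x=22: 22 → 25 → 6 → 20 → 28 → 16 → 5 → … (one orbit).
π_13 has 3 disjoint cycles with lengths [14, 14, 1] on {0,…,28}.
3 cycles on 29: each ℓ→(−1)^(ℓ−1), product (−1)^26 = +1.
Via Zolotarev, sign(π_{13}) = (13|29) = +1.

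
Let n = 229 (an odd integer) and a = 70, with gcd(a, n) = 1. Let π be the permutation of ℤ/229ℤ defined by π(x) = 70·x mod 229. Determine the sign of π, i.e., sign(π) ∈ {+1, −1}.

Start at x=82: 82 → 15 → 134 → 220 → 57 → 97 → 149 → … (one orbit).
Cycle lengths of π_70 on ℤ/229ℤ: [114, 114, 1]; 3 cycles in total.
3 cycles on 229: each ℓ→(−1)^(ℓ−1), product (−1)^226 = +1.

+1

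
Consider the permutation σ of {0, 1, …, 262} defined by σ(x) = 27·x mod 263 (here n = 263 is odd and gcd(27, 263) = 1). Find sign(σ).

Trace 243: π^k(243) = [243, 249, 148, 51, 62, 96, 225] for k=0..6.
3 cycles of lengths [131, 131, 1].
3 cycles on 263: each ℓ→(−1)^(ℓ−1), product (−1)^260 = +1.

+1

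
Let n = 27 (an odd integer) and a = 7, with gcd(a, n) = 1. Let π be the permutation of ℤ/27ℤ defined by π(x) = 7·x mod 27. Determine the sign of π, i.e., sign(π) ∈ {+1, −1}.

Trace 4: π^k(4) = [4, 1, 7, 22, 19, 25, 13] for k=0..6.
7 cycles of lengths [9, 9, 3, 3, 1, 1, 1].
sign(π) = (−1)^{n − #cycles} = (−1)^{27−7} = (−1)^20 = +1.
(7|27)_J = +1 (Zolotarev's lemma cross-check).

+1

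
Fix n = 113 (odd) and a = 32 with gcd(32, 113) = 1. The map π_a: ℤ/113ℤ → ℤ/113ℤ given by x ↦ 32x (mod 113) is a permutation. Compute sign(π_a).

Orbit of 111 under x↦32x: [111, 49, 99, 4, 15, 28, 105]… (length divides ord_113(32)).
π_32 has 5 disjoint cycles with lengths [28, 28, 28, 28, 1] on {0,…,112}.
With 5 cycles on 113 points, sign = (−1)^{113−5} = +1.
(32|113)_J = +1 (Zolotarev's lemma cross-check).

+1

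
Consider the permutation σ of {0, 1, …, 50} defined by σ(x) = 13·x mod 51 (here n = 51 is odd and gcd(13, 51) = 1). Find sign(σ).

+1

Trace 4: π^k(4) = [4, 1, 13, 16] for k=0..3.
15 cycles of lengths [4, 4, 4, 4, 4, 4, 4, 4, 4, 4, 4, 4, 1, 1, 1].
15 cycles on 51: each ℓ→(−1)^(ℓ−1), product (−1)^36 = +1.
(13|51)_J = +1 (Zolotarev's lemma cross-check).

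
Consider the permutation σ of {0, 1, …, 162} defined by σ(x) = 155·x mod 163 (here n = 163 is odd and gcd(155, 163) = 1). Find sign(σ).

+1

Orbit of 85 under x↦155x: [85, 135, 61, 1, 155, 64, 140]… (length divides ord_163(155)).
Decompose π into cycles: lengths [27, 27, 27, 27, 27, 27, 1] (7 cycles, including the fixed point 0).
7 cycles on 163: each ℓ→(−1)^(ℓ−1), product (−1)^156 = +1.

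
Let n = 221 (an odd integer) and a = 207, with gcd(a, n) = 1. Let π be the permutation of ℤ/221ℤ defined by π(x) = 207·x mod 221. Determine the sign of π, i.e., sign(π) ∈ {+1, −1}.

-1

Start at x=90: 90 → 66 → 181 → 118 → 116 → 144 → 194 → … (one orbit).
The orbit structure of x ↦ 207x mod 221: 20 orbits of sizes [16, 16, 16, 16, 16, 16, 16, 16, 16, 16, 16, 16, 16, 2, 2, 2, 2, 2, 2, 1].
20 cycles on 221: each ℓ→(−1)^(ℓ−1), product (−1)^201 = -1.
Zolotarev: (207|221) = -1, matching the cycle-count sign.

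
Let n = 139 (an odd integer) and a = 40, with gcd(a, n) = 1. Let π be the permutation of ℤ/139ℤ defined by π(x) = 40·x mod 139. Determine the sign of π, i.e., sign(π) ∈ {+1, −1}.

Orbit of 102 under x↦40x: [102, 49, 14, 4, 21, 6, 101]… (length divides ord_139(40)).
π_40 has 2 disjoint cycles with lengths [138, 1] on {0,…,138}.
2 cycles on 139: each ℓ→(−1)^(ℓ−1), product (−1)^137 = -1.
Check: (40/139) = -1 by Zolotarev.

-1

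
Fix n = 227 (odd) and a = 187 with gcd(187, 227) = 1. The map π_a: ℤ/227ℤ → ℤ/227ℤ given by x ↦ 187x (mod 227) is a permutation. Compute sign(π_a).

-1

Start at x=135: 135 → 48 → 123 → 74 → 218 → 133 → 128 → … (one orbit).
Decompose π into cycles: lengths [226, 1] (2 cycles, including the fixed point 0).
227 − 2 = 225 transpositions; sign(π) = (−1)^225 = -1.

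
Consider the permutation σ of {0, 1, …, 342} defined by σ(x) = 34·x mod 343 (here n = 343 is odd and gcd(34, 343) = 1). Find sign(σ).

Orbit of 239 under x↦34x: [239, 237, 169, 258, 197, 181, 323]… (length divides ord_343(34)).
Decompose π into cycles: lengths [98, 98, 98, 14, 14, 14, 2, 2, 2, 1] (10 cycles, including the fixed point 0).
sign(π) = (−1)^{n − #cycles} = (−1)^{343−10} = (−1)^333 = -1.
(34|343)_J = -1 (Zolotarev's lemma cross-check).

-1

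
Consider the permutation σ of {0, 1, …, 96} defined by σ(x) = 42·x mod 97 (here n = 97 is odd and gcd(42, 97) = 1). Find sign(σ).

-1

Orbit of 70 under x↦42x: [70, 30, 96, 55, 79, 20, 64]… (length divides ord_97(42)).
Cycle type of π: 32×3 + 1; total 4 cycles.
With 4 cycles on 97 points, sign = (−1)^{97−4} = -1.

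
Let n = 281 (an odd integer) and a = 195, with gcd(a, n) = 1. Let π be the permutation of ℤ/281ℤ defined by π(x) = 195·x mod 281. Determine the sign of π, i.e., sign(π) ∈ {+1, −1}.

Trace 86: π^k(86) = [86, 191, 153, 49, 1, 195, 90] for k=0..6.
Decompose π into cycles: lengths [10, 10, 10, 10, 10, 10, 10, 10, 10, 10, 10, 10, 10, 10, 10, 10, 10, 10, 10, 10, 10, 10, 10, 10, 10, 10, 10, 10, 1] (29 cycles, including the fixed point 0).
281 − 29 = 252 transpositions; sign(π) = (−1)^252 = +1.
Check: (195/281) = +1 by Zolotarev.

+1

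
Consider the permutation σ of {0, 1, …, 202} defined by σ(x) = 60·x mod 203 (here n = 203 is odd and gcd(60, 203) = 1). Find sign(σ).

-1

Trace 22: π^k(22) = [22, 102, 30, 176, 4, 37, 190] for k=0..6.
6 cycles of lengths [84, 84, 28, 3, 3, 1].
sign(π) = (−1)^{n − #cycles} = (−1)^{203−6} = (−1)^197 = -1.
The Jacobi symbol (60|203) = -1 (Zolotarev) agrees.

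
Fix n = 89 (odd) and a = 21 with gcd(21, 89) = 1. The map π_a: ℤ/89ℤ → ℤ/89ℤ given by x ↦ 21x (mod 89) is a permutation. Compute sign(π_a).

+1

Start at x=55: 55 → 87 → 47 → 8 → 79 → 57 → 40 → … (one orbit).
The orbit structure of x ↦ 21x mod 89: 3 orbits of sizes [44, 44, 1].
89 − 3 = 86 transpositions; sign(π) = (−1)^86 = +1.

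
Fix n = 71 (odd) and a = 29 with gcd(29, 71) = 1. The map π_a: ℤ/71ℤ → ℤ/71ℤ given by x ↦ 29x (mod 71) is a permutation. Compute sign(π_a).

Orbit of 19 under x↦29x: [19, 54, 4, 45, 27, 2, 58]… (length divides ord_71(29)).
The orbit structure of x ↦ 29x mod 71: 3 orbits of sizes [35, 35, 1].
3 cycles on 71: each ℓ→(−1)^(ℓ−1), product (−1)^68 = +1.

+1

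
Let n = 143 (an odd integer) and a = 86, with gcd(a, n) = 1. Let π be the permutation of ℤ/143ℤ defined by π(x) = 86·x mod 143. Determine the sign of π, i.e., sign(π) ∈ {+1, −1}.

-1

Start at x=14: 14 → 60 → 12 → 31 → 92 → 47 → 38 → … (one orbit).
π_86 has 12 disjoint cycles with lengths [20, 20, 20, 20, 20, 20, 5, 5, 4, 4, 4, 1] on {0,…,142}.
Σ(ℓ_i−1) = 143−12 = 131; sign = (−1)^131 = -1.
Zolotarev: (86|143) = -1, matching the cycle-count sign.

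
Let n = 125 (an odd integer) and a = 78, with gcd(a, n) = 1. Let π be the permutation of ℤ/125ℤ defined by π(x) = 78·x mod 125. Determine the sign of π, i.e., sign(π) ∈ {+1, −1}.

Orbit of 76 under x↦78x: [76, 53, 9, 77, 6, 93, 4]… (length divides ord_125(78)).
Decompose π into cycles: lengths [100, 20, 4, 1] (4 cycles, including the fixed point 0).
n − c = 125 − 4 = 121; sign = (−1)^121 = -1.
Check: (78/125) = -1 by Zolotarev.

-1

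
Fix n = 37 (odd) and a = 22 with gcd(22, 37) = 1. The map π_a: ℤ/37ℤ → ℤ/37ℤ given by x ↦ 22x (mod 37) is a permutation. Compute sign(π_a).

Trace 7: π^k(7) = [7, 6, 21, 18, 26, 17, 4] for k=0..6.
The orbit structure of x ↦ 22x mod 37: 2 orbits of sizes [36, 1].
2 cycles on 37: each ℓ→(−1)^(ℓ−1), product (−1)^35 = -1.
The Jacobi symbol (22|37) = -1 (Zolotarev) agrees.

-1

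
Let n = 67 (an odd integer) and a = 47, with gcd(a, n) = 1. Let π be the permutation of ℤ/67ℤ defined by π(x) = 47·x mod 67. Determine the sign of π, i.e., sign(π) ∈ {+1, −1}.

+1

Trace 25: π^k(25) = [25, 36, 17, 62, 33, 10, 1] for k=0..6.
3 cycles of lengths [33, 33, 1].
Σ(ℓ_i−1) = 67−3 = 64; sign = (−1)^64 = +1.
Zolotarev: (47|67) = +1, matching the cycle-count sign.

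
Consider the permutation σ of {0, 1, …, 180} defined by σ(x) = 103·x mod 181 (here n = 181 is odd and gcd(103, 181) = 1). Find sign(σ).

-1

Orbit of 116 under x↦103x: [116, 2, 25, 41, 60, 26, 144]… (length divides ord_181(103)).
π_103 has 2 disjoint cycles with lengths [180, 1] on {0,…,180}.
n − c = 181 − 2 = 179; sign = (−1)^179 = -1.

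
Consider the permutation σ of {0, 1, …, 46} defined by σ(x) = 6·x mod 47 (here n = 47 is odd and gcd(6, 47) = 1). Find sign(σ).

+1

Orbit of 12 under x↦6x: [12, 25, 9, 7, 42, 17, 8]… (length divides ord_47(6)).
Decompose π into cycles: lengths [23, 23, 1] (3 cycles, including the fixed point 0).
3 cycles on 47: each ℓ→(−1)^(ℓ−1), product (−1)^44 = +1.
Check: (6/47) = +1 by Zolotarev.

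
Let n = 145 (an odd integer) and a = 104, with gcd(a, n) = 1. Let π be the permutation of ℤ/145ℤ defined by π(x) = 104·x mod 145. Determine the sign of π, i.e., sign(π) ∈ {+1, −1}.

Orbit of 104 under x↦104x: [104, 86, 99, 1]… (length divides ord_145(104)).
The orbit structure of x ↦ 104x mod 145: 38 orbits of sizes [4, 4, 4, 4, 4, 4, 4, 4, 4, 4, 4, 4, 4, 4, 4, 4, 4, 4, 4, 4, 4, 4, 4, 4, 4, 4, 4, 4, 4, 4, 4, 4, 4, 4, 4, 2, 2, 1].
n − c = 145 − 38 = 107; sign = (−1)^107 = -1.
Check: (104/145) = -1 by Zolotarev.

-1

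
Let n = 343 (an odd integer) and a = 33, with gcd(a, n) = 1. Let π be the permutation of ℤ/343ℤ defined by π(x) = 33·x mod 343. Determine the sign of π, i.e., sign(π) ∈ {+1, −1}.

-1

Start at x=318: 318 → 204 → 215 → 235 → 209 → 37 → 192 → … (one orbit).
Decompose π into cycles: lengths [294, 42, 6, 1] (4 cycles, including the fixed point 0).
4 cycles on 343: each ℓ→(−1)^(ℓ−1), product (−1)^339 = -1.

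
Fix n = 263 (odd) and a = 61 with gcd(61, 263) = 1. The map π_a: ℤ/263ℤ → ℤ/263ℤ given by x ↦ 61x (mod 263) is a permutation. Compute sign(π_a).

+1

Orbit of 243 under x↦61x: [243, 95, 9, 23, 88, 108, 13]… (length divides ord_263(61)).
3 cycles of lengths [131, 131, 1].
sign(π) = (−1)^{n − #cycles} = (−1)^{263−3} = (−1)^260 = +1.
(61|263)_J = +1 (Zolotarev's lemma cross-check).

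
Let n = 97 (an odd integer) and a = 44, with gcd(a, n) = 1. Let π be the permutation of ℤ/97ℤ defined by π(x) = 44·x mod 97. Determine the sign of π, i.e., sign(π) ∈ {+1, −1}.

Start at x=47: 47 → 31 → 6 → 70 → 73 → 11 → 96 → … (one orbit).
Decompose π into cycles: lengths [48, 48, 1] (3 cycles, including the fixed point 0).
97 − 3 = 94 transpositions; sign(π) = (−1)^94 = +1.

+1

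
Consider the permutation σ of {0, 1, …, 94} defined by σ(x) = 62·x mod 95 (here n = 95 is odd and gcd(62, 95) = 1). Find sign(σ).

Orbit of 26 under x↦62x: [26, 92, 4, 58, 81, 82, 49]… (length divides ord_95(62)).
Cycle type of π: 36×2 + 9×2 + 4 + 1; total 6 cycles.
With 6 cycles on 95 points, sign = (−1)^{95−6} = -1.
Check: (62/95) = -1 by Zolotarev.

-1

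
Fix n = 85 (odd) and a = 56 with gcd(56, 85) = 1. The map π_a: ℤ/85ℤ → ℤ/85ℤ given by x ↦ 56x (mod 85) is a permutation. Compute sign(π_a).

Orbit of 61 under x↦56x: [61, 16, 46, 26, 11, 21, 71]… (length divides ord_85(56)).
10 cycles of lengths [16, 16, 16, 16, 16, 1, 1, 1, 1, 1].
sign(π) = (−1)^{n − #cycles} = (−1)^{85−10} = (−1)^75 = -1.
Check: (56/85) = -1 by Zolotarev.

-1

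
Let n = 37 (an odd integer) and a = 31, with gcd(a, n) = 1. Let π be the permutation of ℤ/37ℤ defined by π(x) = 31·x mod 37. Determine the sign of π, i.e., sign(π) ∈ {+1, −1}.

-1

Orbit of 1 under x↦31x: [1, 31, 36, 6]… (length divides ord_37(31)).
Cycle type of π: 4×9 + 1; total 10 cycles.
Σ(ℓ_i−1) = 37−10 = 27; sign = (−1)^27 = -1.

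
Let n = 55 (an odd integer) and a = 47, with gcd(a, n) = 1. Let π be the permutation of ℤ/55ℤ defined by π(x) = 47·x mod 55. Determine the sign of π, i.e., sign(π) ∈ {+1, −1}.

-1

Trace 49: π^k(49) = [49, 48, 1, 47, 9, 38, 26] for k=0..6.
The orbit structure of x ↦ 47x mod 55: 6 orbits of sizes [20, 20, 5, 5, 4, 1].
55 − 6 = 49 transpositions; sign(π) = (−1)^49 = -1.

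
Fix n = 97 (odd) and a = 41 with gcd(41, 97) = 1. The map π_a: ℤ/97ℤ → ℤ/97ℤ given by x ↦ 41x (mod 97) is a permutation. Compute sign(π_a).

-1

Trace 23: π^k(23) = [23, 70, 57, 9, 78, 94, 71] for k=0..6.
The orbit structure of x ↦ 41x mod 97: 2 orbits of sizes [96, 1].
Σ(ℓ_i−1) = 97−2 = 95; sign = (−1)^95 = -1.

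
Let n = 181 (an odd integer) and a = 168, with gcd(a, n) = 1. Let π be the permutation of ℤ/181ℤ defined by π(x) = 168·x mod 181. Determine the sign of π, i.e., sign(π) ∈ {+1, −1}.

+1

Trace 43: π^k(43) = [43, 165, 27, 11, 38, 49, 87] for k=0..6.
Decompose π into cycles: lengths [90, 90, 1] (3 cycles, including the fixed point 0).
Σ(ℓ_i−1) = 181−3 = 178; sign = (−1)^178 = +1.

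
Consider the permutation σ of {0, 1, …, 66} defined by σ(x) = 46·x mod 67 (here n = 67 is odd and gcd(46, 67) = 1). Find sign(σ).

-1

Orbit of 55 under x↦46x: [55, 51, 1, 46, 39, 52, 47]… (length divides ord_67(46)).
Cycle lengths of π_46 on ℤ/67ℤ: [66, 1]; 2 cycles in total.
67 − 2 = 65 transpositions; sign(π) = (−1)^65 = -1.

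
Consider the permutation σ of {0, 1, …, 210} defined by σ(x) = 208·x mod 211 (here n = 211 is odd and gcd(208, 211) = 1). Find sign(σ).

+1

Orbit of 193 under x↦208x: [193, 54, 49, 64, 19, 154, 171]… (length divides ord_211(208)).
The orbit structure of x ↦ 208x mod 211: 3 orbits of sizes [105, 105, 1].
sign(π) = (−1)^{n − #cycles} = (−1)^{211−3} = (−1)^208 = +1.
Zolotarev: (208|211) = +1, matching the cycle-count sign.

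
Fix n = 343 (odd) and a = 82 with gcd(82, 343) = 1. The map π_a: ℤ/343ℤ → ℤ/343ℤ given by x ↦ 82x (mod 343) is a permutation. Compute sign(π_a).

-1

Trace 141: π^k(141) = [141, 243, 32, 223, 107, 199, 197] for k=0..6.
4 cycles of lengths [294, 42, 6, 1].
With 4 cycles on 343 points, sign = (−1)^{343−4} = -1.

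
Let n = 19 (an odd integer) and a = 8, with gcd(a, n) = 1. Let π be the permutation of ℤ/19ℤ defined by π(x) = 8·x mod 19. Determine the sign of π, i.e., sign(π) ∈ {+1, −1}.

Orbit of 7 under x↦8x: [7, 18, 11, 12, 1, 8]… (length divides ord_19(8)).
π_8 has 4 disjoint cycles with lengths [6, 6, 6, 1] on {0,…,18}.
n − c = 19 − 4 = 15; sign = (−1)^15 = -1.
The Jacobi symbol (8|19) = -1 (Zolotarev) agrees.

-1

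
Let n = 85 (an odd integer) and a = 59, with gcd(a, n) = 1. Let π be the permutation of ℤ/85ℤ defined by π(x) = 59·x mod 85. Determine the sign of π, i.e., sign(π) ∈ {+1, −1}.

+1

Trace 59: π^k(59) = [59, 81, 19, 16, 9, 21, 49] for k=0..6.
π_59 has 13 disjoint cycles with lengths [8, 8, 8, 8, 8, 8, 8, 8, 8, 8, 2, 2, 1] on {0,…,84}.
Σ(ℓ_i−1) = 85−13 = 72; sign = (−1)^72 = +1.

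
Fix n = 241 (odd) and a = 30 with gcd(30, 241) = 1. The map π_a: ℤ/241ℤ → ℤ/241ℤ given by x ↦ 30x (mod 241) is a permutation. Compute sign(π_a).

+1

Trace 177: π^k(177) = [177, 8, 240, 211, 64, 233, 1] for k=0..6.
Decompose π into cycles: lengths [8, 8, 8, 8, 8, 8, 8, 8, 8, 8, 8, 8, 8, 8, 8, 8, 8, 8, 8, 8, 8, 8, 8, 8, 8, 8, 8, 8, 8, 8, 1] (31 cycles, including the fixed point 0).
241 − 31 = 210 transpositions; sign(π) = (−1)^210 = +1.
Via Zolotarev, sign(π_{30}) = (30|241) = +1.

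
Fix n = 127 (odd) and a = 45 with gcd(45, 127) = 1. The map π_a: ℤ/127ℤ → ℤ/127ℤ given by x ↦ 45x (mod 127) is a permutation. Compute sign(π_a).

-1

Start at x=65: 65 → 4 → 53 → 99 → 10 → 69 → 57 → … (one orbit).
π_45 has 2 disjoint cycles with lengths [126, 1] on {0,…,126}.
sign(π) = (−1)^{n − #cycles} = (−1)^{127−2} = (−1)^125 = -1.
(45|127)_J = -1 (Zolotarev's lemma cross-check).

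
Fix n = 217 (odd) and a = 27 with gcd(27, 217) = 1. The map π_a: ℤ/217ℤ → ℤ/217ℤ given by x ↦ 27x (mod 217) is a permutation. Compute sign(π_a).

Trace 190: π^k(190) = [190, 139, 64, 209, 1, 27, 78] for k=0..6.
Cycle type of π: 10×21 + 2×3 + 1; total 25 cycles.
n − c = 217 − 25 = 192; sign = (−1)^192 = +1.

+1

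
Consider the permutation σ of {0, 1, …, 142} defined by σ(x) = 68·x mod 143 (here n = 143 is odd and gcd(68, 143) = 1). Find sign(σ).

-1

Trace 107: π^k(107) = [107, 126, 131, 42, 139, 14, 94] for k=0..6.
The orbit structure of x ↦ 68x mod 143: 10 orbits of sizes [30, 30, 30, 30, 10, 3, 3, 3, 3, 1].
With 10 cycles on 143 points, sign = (−1)^{143−10} = -1.
The Jacobi symbol (68|143) = -1 (Zolotarev) agrees.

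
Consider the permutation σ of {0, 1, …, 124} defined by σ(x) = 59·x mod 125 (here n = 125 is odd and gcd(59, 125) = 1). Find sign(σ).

Start at x=114: 114 → 101 → 84 → 81 → 29 → 86 → 74 → … (one orbit).
The orbit structure of x ↦ 59x mod 125: 7 orbits of sizes [50, 50, 10, 10, 2, 2, 1].
Σ(ℓ_i−1) = 125−7 = 118; sign = (−1)^118 = +1.

+1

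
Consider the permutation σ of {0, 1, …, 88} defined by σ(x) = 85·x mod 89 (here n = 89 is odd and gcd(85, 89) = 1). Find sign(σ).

Orbit of 78 under x↦85x: [78, 44, 2, 81, 32, 50, 67]… (length divides ord_89(85)).
Cycle type of π: 22×4 + 1; total 5 cycles.
sign(π) = (−1)^{n − #cycles} = (−1)^{89−5} = (−1)^84 = +1.

+1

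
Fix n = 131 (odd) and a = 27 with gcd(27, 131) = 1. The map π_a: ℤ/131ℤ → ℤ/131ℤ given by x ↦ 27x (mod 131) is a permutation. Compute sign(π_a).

+1

Start at x=61: 61 → 75 → 60 → 48 → 117 → 15 → 12 → … (one orbit).
The orbit structure of x ↦ 27x mod 131: 3 orbits of sizes [65, 65, 1].
sign(π) = (−1)^{n − #cycles} = (−1)^{131−3} = (−1)^128 = +1.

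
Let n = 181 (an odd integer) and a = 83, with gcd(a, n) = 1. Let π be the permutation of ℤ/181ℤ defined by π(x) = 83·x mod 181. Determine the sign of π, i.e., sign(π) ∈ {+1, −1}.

Orbit of 128 under x↦83x: [128, 126, 141, 119, 103, 42, 47]… (length divides ord_181(83)).
Cycle lengths of π_83 on ℤ/181ℤ: [180, 1]; 2 cycles in total.
181 − 2 = 179 transpositions; sign(π) = (−1)^179 = -1.
Via Zolotarev, sign(π_{83}) = (83|181) = -1.

-1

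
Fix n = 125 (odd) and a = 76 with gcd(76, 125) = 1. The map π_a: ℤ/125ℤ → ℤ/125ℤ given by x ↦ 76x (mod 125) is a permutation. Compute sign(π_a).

+1

Orbit of 1 under x↦76x: [1, 76, 26, 101, 51]… (length divides ord_125(76)).
π_76 has 45 disjoint cycles with lengths [5, 5, 5, 5, 5, 5, 5, 5, 5, 5, 5, 5, 5, 5, 5, 5, 5, 5, 5, 5, 1, 1, 1, 1, 1, 1, 1, 1, 1, 1, 1, 1, 1, 1, 1, 1, 1, 1, 1, 1, 1, 1, 1, 1, 1] on {0,…,124}.
45 cycles on 125: each ℓ→(−1)^(ℓ−1), product (−1)^80 = +1.
Check: (76/125) = +1 by Zolotarev.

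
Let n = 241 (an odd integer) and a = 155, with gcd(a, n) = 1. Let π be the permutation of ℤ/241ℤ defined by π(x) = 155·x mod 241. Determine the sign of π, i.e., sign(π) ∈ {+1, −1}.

-1

Start at x=93: 93 → 196 → 14 → 1 → 155 → 166 → 184 → … (one orbit).
π_155 has 2 disjoint cycles with lengths [240, 1] on {0,…,240}.
241 − 2 = 239 transpositions; sign(π) = (−1)^239 = -1.
The Jacobi symbol (155|241) = -1 (Zolotarev) agrees.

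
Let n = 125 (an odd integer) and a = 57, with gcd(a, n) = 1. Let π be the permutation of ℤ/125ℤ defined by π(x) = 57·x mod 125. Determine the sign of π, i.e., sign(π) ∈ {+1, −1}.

Start at x=1: 1 → 57 → 124 → 68 → 1 (one orbit).
The orbit structure of x ↦ 57x mod 125: 32 orbits of sizes [4, 4, 4, 4, 4, 4, 4, 4, 4, 4, 4, 4, 4, 4, 4, 4, 4, 4, 4, 4, 4, 4, 4, 4, 4, 4, 4, 4, 4, 4, 4, 1].
n − c = 125 − 32 = 93; sign = (−1)^93 = -1.

-1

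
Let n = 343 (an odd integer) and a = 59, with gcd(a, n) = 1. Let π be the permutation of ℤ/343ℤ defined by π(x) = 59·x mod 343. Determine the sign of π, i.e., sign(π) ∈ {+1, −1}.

Start at x=135: 135 → 76 → 25 → 103 → 246 → 108 → 198 → … (one orbit).
Cycle lengths of π_59 on ℤ/343ℤ: [294, 42, 6, 1]; 4 cycles in total.
With 4 cycles on 343 points, sign = (−1)^{343−4} = -1.
(59|343)_J = -1 (Zolotarev's lemma cross-check).

-1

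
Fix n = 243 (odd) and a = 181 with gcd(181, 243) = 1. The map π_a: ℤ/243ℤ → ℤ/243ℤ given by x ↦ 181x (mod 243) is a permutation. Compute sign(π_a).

+1

Start at x=226: 226 → 82 → 19 → 37 → 136 → 73 → 91 → … (one orbit).
Cycle type of π: 27×6 + 9×6 + 3×6 + 1×9; total 27 cycles.
sign(π) = (−1)^{n − #cycles} = (−1)^{243−27} = (−1)^216 = +1.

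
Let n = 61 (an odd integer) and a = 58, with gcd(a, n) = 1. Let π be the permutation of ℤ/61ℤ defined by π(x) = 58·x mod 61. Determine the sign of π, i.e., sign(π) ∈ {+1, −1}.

Orbit of 20 under x↦58x: [20, 1, 58, 9, 34]… (length divides ord_61(58)).
Cycle type of π: 5×12 + 1; total 13 cycles.
n − c = 61 − 13 = 48; sign = (−1)^48 = +1.

+1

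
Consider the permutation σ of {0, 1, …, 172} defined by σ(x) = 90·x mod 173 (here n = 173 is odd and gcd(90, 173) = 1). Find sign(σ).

+1

Start at x=113: 113 → 136 → 130 → 109 → 122 → 81 → 24 → … (one orbit).
Cycle type of π: 86×2 + 1; total 3 cycles.
sign(π) = (−1)^{n − #cycles} = (−1)^{173−3} = (−1)^170 = +1.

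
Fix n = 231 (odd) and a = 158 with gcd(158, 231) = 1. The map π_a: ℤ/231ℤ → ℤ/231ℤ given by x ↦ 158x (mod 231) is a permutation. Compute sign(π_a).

Orbit of 23 under x↦158x: [23, 169, 137, 163, 113, 67, 191]… (length divides ord_231(158)).
π_158 has 18 disjoint cycles with lengths [30, 30, 30, 30, 15, 15, 15, 15, 10, 10, 6, 6, 5, 5, 3, 3, 2, 1] on {0,…,230}.
n − c = 231 − 18 = 213; sign = (−1)^213 = -1.
Zolotarev: (158|231) = -1, matching the cycle-count sign.

-1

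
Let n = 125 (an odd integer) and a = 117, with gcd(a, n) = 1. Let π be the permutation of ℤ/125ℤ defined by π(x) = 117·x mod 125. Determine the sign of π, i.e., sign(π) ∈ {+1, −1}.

Start at x=76: 76 → 17 → 114 → 88 → 46 → 7 → 69 → … (one orbit).
Cycle type of π: 100 + 20 + 4 + 1; total 4 cycles.
Σ(ℓ_i−1) = 125−4 = 121; sign = (−1)^121 = -1.
The Jacobi symbol (117|125) = -1 (Zolotarev) agrees.

-1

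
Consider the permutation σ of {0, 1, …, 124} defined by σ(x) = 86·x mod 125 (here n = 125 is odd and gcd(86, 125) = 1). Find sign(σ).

+1

Orbit of 86 under x↦86x: [86, 21, 56, 66, 51, 11, 71]… (length divides ord_125(86)).
Cycle type of π: 25×4 + 5×4 + 1×5; total 13 cycles.
13 cycles on 125: each ℓ→(−1)^(ℓ−1), product (−1)^112 = +1.
Zolotarev: (86|125) = +1, matching the cycle-count sign.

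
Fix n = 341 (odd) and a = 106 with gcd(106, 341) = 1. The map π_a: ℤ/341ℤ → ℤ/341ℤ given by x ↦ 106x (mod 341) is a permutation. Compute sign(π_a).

+1

Trace 267: π^k(267) = [267, 340, 235, 17, 97, 52, 56] for k=0..6.
Cycle type of π: 30×11 + 10 + 1; total 13 cycles.
n − c = 341 − 13 = 328; sign = (−1)^328 = +1.
The Jacobi symbol (106|341) = +1 (Zolotarev) agrees.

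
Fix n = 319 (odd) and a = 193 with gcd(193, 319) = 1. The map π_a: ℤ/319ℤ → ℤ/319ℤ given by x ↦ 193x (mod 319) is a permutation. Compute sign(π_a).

Trace 256: π^k(256) = [256, 282, 196, 186, 170, 272, 180] for k=0..6.
Cycle type of π: 140×2 + 28 + 10 + 1; total 5 cycles.
319 − 5 = 314 transpositions; sign(π) = (−1)^314 = +1.
The Jacobi symbol (193|319) = +1 (Zolotarev) agrees.

+1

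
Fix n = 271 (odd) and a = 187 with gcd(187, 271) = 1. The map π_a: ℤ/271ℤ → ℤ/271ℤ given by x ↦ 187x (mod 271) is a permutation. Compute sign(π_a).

+1

Start at x=100: 100 → 1 → 187 → 10 → 244 → 100 (one orbit).
Decompose π into cycles: lengths [5, 5, 5, 5, 5, 5, 5, 5, 5, 5, 5, 5, 5, 5, 5, 5, 5, 5, 5, 5, 5, 5, 5, 5, 5, 5, 5, 5, 5, 5, 5, 5, 5, 5, 5, 5, 5, 5, 5, 5, 5, 5, 5, 5, 5, 5, 5, 5, 5, 5, 5, 5, 5, 5, 1] (55 cycles, including the fixed point 0).
Σ(ℓ_i−1) = 271−55 = 216; sign = (−1)^216 = +1.
Zolotarev: (187|271) = +1, matching the cycle-count sign.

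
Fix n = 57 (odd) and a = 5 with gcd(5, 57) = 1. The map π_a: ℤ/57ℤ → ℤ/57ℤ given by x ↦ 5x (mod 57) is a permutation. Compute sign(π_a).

-1

Trace 28: π^k(28) = [28, 26, 16, 23, 1, 5, 25] for k=0..6.
6 cycles of lengths [18, 18, 9, 9, 2, 1].
n − c = 57 − 6 = 51; sign = (−1)^51 = -1.
Via Zolotarev, sign(π_{5}) = (5|57) = -1.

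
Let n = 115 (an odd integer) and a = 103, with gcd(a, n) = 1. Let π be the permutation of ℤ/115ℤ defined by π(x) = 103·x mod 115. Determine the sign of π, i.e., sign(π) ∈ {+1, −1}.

Orbit of 39 under x↦103x: [39, 107, 96, 113, 24, 57, 6]… (length divides ord_115(103)).
Decompose π into cycles: lengths [44, 44, 22, 4, 1] (5 cycles, including the fixed point 0).
sign(π) = (−1)^{n − #cycles} = (−1)^{115−5} = (−1)^110 = +1.
Check: (103/115) = +1 by Zolotarev.

+1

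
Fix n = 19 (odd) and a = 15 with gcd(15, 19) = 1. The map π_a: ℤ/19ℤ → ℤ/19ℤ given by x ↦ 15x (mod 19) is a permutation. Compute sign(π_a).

Start at x=3: 3 → 7 → 10 → 17 → 8 → 6 → 14 → … (one orbit).
2 cycles of lengths [18, 1].
Σ(ℓ_i−1) = 19−2 = 17; sign = (−1)^17 = -1.
The Jacobi symbol (15|19) = -1 (Zolotarev) agrees.

-1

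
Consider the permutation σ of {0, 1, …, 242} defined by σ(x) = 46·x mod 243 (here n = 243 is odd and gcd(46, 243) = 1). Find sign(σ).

Trace 46: π^k(46) = [46, 172, 136, 181, 64, 28, 73] for k=0..6.
Cycle lengths of π_46 on ℤ/243ℤ: [27, 27, 27, 27, 27, 27, 9, 9, 9, 9, 9, 9, 3, 3, 3, 3, 3, 3, 1, 1, 1, 1, 1, 1, 1, 1, 1]; 27 cycles in total.
27 cycles on 243: each ℓ→(−1)^(ℓ−1), product (−1)^216 = +1.
The Jacobi symbol (46|243) = +1 (Zolotarev) agrees.

+1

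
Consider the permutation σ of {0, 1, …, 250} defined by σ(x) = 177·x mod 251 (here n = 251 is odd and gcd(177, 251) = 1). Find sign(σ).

-1

Start at x=98: 98 → 27 → 10 → 13 → 42 → 155 → 76 → … (one orbit).
2 cycles of lengths [250, 1].
sign(π) = (−1)^{n − #cycles} = (−1)^{251−2} = (−1)^249 = -1.
Zolotarev: (177|251) = -1, matching the cycle-count sign.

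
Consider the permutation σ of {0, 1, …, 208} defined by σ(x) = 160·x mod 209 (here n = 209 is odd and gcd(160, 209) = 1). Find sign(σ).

+1

Start at x=115: 115 → 8 → 26 → 189 → 144 → 50 → 58 → … (one orbit).
Cycle lengths of π_160 on ℤ/209ℤ: [30, 30, 30, 30, 30, 30, 10, 6, 6, 6, 1]; 11 cycles in total.
209 − 11 = 198 transpositions; sign(π) = (−1)^198 = +1.
(160|209)_J = +1 (Zolotarev's lemma cross-check).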